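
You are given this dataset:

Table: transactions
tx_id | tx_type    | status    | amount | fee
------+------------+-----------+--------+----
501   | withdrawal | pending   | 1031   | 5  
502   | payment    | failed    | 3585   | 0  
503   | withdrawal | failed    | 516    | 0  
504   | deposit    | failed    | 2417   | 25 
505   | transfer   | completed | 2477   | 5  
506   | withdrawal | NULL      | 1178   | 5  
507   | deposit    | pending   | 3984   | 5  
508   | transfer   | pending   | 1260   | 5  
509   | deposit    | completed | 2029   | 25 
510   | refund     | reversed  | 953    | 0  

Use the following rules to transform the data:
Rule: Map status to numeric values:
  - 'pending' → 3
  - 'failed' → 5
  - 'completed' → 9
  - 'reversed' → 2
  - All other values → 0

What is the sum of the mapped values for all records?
44

Step 1: Apply mapping to each record
Step 2: Count by status:
  'pending': 3 records × 3 = 9
  'failed': 3 records × 5 = 15
  'completed': 2 records × 9 = 18
  'reversed': 1 records × 2 = 2
Step 3: Sum all mapped values = 44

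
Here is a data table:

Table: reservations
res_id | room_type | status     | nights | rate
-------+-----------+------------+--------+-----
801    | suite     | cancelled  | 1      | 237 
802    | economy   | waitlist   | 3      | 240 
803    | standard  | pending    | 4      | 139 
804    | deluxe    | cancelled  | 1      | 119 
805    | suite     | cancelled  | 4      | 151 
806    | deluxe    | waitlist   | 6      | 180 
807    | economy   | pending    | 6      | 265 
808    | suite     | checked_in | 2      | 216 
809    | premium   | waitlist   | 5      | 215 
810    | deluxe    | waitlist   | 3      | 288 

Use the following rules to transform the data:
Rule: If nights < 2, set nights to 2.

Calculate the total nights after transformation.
37

Step 1: 2 records have nights < 2
Step 2: These records originally summed to 2
Step 3: After setting to minimum: 2 × 2 = 4
Step 4: Unaffected records sum: 33
Step 5: Final sum = 4 + 33 = 37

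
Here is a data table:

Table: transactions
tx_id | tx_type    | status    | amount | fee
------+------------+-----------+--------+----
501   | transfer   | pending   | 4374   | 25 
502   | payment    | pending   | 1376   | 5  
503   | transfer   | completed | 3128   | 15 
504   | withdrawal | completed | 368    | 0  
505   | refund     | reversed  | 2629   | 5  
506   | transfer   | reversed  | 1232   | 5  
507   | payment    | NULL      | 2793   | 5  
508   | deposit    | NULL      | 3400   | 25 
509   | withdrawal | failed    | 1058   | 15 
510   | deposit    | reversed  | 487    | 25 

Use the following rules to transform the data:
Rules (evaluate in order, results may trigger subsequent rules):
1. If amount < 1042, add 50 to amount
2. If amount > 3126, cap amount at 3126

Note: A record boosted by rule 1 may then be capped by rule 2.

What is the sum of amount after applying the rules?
19421

Step 1: Apply rule 1 to records with amount < 1042
  - 2 records get bonus of 50
  - Of these, 0 records then exceed 3126 and get capped
Step 2: Apply rule 2 to records with amount > 3126
  - 3 records (original) are capped
Step 3: Calculate final sum = 19421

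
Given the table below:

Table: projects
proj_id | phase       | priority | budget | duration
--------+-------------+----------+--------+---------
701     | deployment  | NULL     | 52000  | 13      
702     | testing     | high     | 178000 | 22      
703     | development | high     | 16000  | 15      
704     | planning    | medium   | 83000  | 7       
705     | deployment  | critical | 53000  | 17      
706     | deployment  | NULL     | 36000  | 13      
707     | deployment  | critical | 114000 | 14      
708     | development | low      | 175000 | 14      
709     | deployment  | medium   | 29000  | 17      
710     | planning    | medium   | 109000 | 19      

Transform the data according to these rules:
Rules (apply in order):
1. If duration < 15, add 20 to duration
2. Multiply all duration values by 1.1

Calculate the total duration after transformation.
276.1

Step 1: Apply Rule 1 - Add 20 to records with duration < 15
  - 5 records affected: 61 + (5 × 20) = 161
  - Unaffected records: 90
  - Sum after Rule 1: 251
Step 2: Apply Rule 2 - Multiply all by 1.1
  - 251 × 1.1 = 276.1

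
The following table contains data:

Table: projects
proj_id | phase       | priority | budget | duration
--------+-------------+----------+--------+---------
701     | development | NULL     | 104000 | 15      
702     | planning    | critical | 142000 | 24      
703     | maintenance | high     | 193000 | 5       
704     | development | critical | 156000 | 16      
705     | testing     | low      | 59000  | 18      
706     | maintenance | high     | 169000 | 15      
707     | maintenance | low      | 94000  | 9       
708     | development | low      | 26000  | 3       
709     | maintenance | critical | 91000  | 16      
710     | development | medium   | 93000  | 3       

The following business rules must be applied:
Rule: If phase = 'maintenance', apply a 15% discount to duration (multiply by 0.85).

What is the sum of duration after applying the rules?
117.25

Step 1: Records with phase = 'maintenance' have total duration = 45
Step 2: Apply multiplier: 45 × 0.85 = 38.25
Step 3: Other records total: 79
Step 4: Final sum = 38.25 + 79 = 117.25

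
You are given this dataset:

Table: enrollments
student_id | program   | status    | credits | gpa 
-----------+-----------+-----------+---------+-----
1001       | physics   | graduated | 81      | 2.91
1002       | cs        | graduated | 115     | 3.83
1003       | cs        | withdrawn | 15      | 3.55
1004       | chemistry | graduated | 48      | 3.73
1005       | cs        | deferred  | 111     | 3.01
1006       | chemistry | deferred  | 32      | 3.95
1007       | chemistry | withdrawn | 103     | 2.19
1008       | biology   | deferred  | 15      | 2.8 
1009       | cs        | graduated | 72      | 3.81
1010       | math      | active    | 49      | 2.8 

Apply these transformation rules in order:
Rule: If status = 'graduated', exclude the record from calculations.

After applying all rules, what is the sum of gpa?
18.3

Step 1: Identify records where status = 'graduated'
Step 2: The excluded records sum to 14.28
Step 3: Original total gpa = 32.58
Step 4: Remaining total = 32.58 - 14.28 = 18.3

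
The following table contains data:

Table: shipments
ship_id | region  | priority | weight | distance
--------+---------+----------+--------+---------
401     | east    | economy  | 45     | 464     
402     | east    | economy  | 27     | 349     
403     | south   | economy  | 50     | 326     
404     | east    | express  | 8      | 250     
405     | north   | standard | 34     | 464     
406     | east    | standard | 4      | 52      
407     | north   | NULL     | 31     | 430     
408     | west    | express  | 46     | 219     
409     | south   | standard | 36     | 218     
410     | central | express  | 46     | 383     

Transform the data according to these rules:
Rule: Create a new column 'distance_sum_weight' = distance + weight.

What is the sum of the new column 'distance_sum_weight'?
3482

Step 1: For each record, compute distance + weight
Example calculations:
  464 + 45 = 509
  349 + 27 = 376
  326 + 50 = 376
  ...
Step 2: Sum all derived values
Step 3: Total = 3482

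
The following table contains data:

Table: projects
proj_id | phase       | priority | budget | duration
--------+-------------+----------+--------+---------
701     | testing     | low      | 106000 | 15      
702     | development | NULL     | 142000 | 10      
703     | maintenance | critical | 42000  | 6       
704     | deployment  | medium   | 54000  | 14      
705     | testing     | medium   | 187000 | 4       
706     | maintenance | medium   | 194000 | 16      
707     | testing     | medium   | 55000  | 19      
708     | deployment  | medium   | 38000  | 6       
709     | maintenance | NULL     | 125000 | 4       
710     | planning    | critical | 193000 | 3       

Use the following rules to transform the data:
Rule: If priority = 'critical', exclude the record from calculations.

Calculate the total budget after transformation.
901000

Step 1: Identify records where priority = 'critical'
Step 2: The excluded records sum to 235000
Step 3: Original total budget = 1136000
Step 4: Remaining total = 1136000 - 235000 = 901000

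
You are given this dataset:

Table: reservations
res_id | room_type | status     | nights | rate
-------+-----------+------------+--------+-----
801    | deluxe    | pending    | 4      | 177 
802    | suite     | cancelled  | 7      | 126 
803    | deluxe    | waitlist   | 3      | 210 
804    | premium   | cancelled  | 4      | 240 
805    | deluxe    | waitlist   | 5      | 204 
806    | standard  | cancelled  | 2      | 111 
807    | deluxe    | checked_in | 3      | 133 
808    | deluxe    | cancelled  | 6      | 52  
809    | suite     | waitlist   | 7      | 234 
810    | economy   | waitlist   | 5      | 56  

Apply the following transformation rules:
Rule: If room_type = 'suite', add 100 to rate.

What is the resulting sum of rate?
1743

Step 1: Count records where room_type = 'suite': 2
Step 2: Total bonus added: 2 × 100 = 200
Step 3: Original sum of rate: 1543
Step 4: Final sum = 1543 + 200 = 1743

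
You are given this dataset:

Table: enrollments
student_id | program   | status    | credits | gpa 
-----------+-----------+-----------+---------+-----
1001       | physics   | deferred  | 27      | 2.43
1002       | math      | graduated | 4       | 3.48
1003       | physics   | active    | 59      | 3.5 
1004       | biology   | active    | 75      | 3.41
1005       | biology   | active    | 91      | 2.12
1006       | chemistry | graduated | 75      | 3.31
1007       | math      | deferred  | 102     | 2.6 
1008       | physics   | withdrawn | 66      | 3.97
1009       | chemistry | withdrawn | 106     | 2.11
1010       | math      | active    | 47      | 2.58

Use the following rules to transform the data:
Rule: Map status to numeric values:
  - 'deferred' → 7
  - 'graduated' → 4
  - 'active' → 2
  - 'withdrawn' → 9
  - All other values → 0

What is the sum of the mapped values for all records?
48

Step 1: Apply mapping to each record
Step 2: Count by status:
  'deferred': 2 records × 7 = 14
  'graduated': 2 records × 4 = 8
  'active': 4 records × 2 = 8
  'withdrawn': 2 records × 9 = 18
Step 3: Sum all mapped values = 48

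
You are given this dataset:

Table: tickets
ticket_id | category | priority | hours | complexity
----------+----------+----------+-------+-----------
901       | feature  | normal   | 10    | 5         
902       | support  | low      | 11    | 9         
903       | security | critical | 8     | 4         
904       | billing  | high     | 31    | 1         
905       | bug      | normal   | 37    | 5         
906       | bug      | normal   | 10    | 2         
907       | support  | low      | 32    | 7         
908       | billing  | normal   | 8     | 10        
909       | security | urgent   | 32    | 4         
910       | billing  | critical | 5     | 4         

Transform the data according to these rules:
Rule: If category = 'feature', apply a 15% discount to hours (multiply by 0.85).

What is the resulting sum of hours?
182.5

Step 1: Records with category = 'feature' have total hours = 10
Step 2: Apply multiplier: 10 × 0.85 = 8.5
Step 3: Other records total: 174
Step 4: Final sum = 8.5 + 174 = 182.5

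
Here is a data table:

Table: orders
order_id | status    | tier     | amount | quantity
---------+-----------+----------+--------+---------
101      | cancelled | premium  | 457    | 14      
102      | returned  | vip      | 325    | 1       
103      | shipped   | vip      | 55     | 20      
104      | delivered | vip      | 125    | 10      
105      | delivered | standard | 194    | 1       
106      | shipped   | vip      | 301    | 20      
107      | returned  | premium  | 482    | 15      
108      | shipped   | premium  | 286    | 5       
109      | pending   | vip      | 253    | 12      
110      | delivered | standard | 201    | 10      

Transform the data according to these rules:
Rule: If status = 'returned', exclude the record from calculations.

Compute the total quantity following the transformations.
92

Step 1: Identify records where status = 'returned'
Step 2: The excluded records sum to 16
Step 3: Original total quantity = 108
Step 4: Remaining total = 108 - 16 = 92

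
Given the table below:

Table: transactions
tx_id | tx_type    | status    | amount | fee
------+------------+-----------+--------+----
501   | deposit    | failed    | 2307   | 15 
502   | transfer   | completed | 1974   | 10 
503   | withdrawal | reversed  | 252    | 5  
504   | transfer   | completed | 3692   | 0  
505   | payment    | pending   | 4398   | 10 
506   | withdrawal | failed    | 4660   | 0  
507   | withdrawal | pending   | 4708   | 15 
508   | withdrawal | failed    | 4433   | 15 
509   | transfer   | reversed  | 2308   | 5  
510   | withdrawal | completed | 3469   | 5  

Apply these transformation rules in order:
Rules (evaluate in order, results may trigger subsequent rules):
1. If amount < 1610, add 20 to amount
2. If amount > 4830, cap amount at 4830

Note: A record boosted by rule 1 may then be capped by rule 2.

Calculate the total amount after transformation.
32221

Step 1: Apply rule 1 to records with amount < 1610
  - 1 records get bonus of 20
  - Of these, 0 records then exceed 4830 and get capped
Step 2: Apply rule 2 to records with amount > 4830
  - 0 records (original) are capped
Step 3: Calculate final sum = 32221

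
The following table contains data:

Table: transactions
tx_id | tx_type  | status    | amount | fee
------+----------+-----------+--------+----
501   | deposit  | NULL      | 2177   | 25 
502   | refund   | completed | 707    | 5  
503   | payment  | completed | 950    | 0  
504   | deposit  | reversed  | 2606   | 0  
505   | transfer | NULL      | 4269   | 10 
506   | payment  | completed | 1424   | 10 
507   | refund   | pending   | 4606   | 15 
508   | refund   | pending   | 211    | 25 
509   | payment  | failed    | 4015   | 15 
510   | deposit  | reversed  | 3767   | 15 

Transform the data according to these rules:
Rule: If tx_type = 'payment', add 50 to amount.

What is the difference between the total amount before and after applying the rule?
150

Step 1: Original sum of amount = 24732
Step 2: 3 records have tx_type = 'payment'
Step 3: Each affected record changes by 50
Step 4: Total change = 3 × 50 = 150
Step 5: New sum = 24732 + 150 = 24882
Step 6: Difference = |24882 - 24732| = 150
        (Sum increased by 150)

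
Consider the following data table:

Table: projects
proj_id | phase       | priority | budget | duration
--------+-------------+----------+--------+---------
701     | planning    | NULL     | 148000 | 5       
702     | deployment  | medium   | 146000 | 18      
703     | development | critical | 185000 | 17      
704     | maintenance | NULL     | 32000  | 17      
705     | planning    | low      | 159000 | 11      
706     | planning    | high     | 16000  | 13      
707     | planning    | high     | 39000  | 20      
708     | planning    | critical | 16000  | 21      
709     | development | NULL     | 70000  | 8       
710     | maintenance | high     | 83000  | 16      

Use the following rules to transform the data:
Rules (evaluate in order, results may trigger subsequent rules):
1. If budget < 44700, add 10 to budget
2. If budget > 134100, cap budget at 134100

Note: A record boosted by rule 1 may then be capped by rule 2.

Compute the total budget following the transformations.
792440

Step 1: Apply rule 1 to records with budget < 44700
  - 4 records get bonus of 10
  - Of these, 0 records then exceed 134100 and get capped
Step 2: Apply rule 2 to records with budget > 134100
  - 4 records (original) are capped
Step 3: Calculate final sum = 792440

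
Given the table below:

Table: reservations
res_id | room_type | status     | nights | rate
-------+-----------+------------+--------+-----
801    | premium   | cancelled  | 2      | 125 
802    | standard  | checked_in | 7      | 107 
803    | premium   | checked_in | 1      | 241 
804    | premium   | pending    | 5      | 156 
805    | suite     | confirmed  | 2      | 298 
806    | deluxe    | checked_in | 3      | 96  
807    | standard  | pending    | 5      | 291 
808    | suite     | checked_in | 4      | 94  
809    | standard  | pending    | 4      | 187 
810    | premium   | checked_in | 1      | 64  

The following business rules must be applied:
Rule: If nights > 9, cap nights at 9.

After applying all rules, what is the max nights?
7

Step 1: Original maximum nights = 7
Step 2: Check cap of 9 against maximum
Step 3: No records exceed the cap (max 7 <= cap 9), so no capping applies
Step 4: Maximum after transformation = 7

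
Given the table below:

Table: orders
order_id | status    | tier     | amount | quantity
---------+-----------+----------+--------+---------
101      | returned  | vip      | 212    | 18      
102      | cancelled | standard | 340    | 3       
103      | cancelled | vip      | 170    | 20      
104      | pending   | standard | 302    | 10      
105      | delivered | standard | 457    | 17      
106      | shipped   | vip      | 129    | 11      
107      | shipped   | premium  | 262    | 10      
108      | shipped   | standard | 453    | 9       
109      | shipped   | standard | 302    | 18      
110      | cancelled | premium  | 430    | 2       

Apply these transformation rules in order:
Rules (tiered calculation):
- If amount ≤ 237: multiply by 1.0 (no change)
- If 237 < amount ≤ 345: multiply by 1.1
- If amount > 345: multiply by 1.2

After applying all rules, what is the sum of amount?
3445.6

Step 1: Tier 1 (amount ≤ 237): 3 records, sum = 511 × 1.0 = 511.0
Step 2: Tier 2 (237 < amount ≤ 345): 4 records, sum = 1206 × 1.1 = 1326.6
Step 3: Tier 3 (amount > 345): 3 records, sum = 1340 × 1.2 = 1608.0
Step 4: Final sum = 511.0 + 1326.6 + 1608.0 = 3445.6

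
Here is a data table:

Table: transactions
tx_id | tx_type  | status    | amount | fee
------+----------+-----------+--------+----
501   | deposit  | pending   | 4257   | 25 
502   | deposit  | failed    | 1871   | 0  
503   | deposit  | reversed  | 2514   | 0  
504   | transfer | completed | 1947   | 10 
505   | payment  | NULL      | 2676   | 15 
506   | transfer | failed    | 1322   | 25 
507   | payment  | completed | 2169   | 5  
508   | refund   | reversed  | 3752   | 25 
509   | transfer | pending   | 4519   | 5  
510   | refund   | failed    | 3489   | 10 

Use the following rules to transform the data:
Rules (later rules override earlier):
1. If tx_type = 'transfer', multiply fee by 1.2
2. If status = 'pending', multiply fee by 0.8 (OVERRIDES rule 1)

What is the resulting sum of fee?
121.0

Step 1: Rule 2 takes priority for records with status = 'pending'
  - 2 records: 30 × 0.8 = 24.0
Step 2: Rule 1 applies to remaining records with tx_type = 'transfer'
  - 2 records: 35 × 1.2 = 42.0
Step 3: Other records unchanged: 55
Step 4: Final sum = 24.0 + 42.0 + 55 = 121.0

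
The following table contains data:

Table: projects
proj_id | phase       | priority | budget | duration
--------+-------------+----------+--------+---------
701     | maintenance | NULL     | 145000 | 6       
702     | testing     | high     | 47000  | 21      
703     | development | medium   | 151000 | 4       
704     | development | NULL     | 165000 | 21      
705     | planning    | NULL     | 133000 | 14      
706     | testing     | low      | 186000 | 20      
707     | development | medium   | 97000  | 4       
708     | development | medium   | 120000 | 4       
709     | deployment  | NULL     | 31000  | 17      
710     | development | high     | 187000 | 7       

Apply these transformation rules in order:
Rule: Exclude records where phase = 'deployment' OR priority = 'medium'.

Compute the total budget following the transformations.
863000

Step 1: Find records where phase = 'deployment' OR priority = 'medium'
Step 2: 4 records match, summing to 399000
Step 3: Original sum: 1262000
Step 4: Remaining sum = 1262000 - 399000 = 863000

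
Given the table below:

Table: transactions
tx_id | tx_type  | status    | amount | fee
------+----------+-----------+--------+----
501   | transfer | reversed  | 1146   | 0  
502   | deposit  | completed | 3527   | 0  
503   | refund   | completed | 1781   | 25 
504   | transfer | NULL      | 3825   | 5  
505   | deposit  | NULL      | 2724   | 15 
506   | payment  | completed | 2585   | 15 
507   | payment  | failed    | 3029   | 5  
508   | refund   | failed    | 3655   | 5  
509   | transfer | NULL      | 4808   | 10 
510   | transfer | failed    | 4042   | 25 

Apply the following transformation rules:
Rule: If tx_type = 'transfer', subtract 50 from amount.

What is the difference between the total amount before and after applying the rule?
200

Step 1: Original sum of amount = 31122
Step 2: 4 records have tx_type = 'transfer'
Step 3: Each affected record changes by -50
Step 4: Total change = 4 × -50 = -200
Step 5: New sum = 31122 + -200 = 30922
Step 6: Difference = |30922 - 31122| = 200
        (Sum decreased by 200)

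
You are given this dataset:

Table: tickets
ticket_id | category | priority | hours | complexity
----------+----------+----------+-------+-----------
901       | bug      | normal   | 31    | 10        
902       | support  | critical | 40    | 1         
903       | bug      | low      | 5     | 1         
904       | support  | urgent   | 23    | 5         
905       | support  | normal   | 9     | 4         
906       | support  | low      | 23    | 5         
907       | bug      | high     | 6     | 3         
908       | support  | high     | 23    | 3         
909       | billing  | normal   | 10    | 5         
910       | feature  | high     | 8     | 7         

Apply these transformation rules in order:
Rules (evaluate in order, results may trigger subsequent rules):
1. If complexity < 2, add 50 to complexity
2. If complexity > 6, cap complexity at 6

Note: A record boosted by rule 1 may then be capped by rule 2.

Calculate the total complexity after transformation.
49

Step 1: Apply rule 1 to records with complexity < 2
  - 2 records get bonus of 50
  - Of these, 2 records then exceed 6 and get capped
Step 2: Apply rule 2 to records with complexity > 6
  - 2 records (original) are capped
Step 3: Calculate final sum = 49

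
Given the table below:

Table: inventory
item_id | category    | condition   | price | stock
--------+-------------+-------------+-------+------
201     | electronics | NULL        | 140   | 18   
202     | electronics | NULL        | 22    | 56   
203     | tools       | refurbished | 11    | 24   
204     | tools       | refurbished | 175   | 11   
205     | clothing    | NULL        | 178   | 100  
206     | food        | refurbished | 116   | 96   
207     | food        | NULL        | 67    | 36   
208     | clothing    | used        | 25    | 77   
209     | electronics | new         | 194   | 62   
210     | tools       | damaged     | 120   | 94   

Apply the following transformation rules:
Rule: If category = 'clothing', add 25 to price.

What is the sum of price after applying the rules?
1098

Step 1: Count records where category = 'clothing': 2
Step 2: Total bonus added: 2 × 25 = 50
Step 3: Original sum of price: 1048
Step 4: Final sum = 1048 + 50 = 1098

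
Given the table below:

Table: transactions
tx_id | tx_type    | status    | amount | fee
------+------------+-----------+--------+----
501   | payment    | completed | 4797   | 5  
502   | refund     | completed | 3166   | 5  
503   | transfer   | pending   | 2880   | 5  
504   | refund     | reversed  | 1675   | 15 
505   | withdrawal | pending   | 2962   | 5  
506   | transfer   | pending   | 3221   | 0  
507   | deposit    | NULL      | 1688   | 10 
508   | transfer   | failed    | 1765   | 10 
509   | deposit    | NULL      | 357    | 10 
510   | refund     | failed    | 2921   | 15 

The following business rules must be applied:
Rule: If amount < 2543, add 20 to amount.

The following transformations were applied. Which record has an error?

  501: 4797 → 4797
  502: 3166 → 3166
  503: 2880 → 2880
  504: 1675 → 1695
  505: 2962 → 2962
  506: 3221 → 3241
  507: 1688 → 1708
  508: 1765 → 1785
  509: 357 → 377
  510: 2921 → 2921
Record 506 has an error. The correct transformed value should be 3221, not 3241.

Step 1: Check each record against the rule
Step 2: Record 506 has amount = 3221
Step 3: Since 3221 >= 2543, the bonus should not have been applied
Step 4: Correct value = 3221, but claimed value = 3241
Conclusion: Record 506 has the error.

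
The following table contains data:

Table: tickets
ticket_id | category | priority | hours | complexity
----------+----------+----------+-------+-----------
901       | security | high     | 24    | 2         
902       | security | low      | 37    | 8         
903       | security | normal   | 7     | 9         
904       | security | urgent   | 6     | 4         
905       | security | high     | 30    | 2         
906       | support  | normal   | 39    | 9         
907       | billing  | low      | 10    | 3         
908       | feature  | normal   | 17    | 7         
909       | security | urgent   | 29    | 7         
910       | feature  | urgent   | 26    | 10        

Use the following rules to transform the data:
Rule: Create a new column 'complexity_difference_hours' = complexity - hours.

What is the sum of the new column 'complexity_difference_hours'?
-164

Step 1: For each record, compute complexity - hours
Example calculations:
  2 - 24 = -22
  8 - 37 = -29
  9 - 7 = 2
  ...
Step 2: Sum all derived values
Step 3: Total = -164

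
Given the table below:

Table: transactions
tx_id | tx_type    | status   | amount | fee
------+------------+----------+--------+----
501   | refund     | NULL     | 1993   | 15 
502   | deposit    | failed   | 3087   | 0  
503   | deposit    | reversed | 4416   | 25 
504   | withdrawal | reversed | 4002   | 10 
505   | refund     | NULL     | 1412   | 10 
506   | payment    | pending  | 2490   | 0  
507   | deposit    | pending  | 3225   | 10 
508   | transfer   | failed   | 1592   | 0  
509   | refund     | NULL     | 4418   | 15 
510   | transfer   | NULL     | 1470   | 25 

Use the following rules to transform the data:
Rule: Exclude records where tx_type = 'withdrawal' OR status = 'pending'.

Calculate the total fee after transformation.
90

Step 1: Find records where tx_type = 'withdrawal' OR status = 'pending'
Step 2: 3 records match, summing to 20
Step 3: Original sum: 110
Step 4: Remaining sum = 110 - 20 = 90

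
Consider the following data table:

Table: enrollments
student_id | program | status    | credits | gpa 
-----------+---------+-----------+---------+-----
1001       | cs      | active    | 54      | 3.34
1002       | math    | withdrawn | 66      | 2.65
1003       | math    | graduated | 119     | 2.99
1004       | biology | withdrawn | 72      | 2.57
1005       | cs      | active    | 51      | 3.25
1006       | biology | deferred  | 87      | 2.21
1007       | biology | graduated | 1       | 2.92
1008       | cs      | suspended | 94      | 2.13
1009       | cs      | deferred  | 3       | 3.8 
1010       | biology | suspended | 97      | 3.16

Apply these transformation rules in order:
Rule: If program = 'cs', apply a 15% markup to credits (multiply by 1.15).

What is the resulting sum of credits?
674.3

Step 1: Records with program = 'cs' have total credits = 202
Step 2: Apply multiplier: 202 × 1.15 = 232.3
Step 3: Other records total: 442
Step 4: Final sum = 232.3 + 442 = 674.3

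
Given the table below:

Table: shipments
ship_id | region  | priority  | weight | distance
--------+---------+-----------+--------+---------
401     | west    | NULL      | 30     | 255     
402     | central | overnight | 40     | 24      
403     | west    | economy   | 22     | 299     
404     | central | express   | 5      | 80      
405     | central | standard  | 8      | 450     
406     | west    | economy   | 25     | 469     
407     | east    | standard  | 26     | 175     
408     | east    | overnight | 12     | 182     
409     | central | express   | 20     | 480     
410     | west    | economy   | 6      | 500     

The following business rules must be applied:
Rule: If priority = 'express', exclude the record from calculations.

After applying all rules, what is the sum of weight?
169

Step 1: Identify records where priority = 'express'
Step 2: The excluded records sum to 25
Step 3: Original total weight = 194
Step 4: Remaining total = 194 - 25 = 169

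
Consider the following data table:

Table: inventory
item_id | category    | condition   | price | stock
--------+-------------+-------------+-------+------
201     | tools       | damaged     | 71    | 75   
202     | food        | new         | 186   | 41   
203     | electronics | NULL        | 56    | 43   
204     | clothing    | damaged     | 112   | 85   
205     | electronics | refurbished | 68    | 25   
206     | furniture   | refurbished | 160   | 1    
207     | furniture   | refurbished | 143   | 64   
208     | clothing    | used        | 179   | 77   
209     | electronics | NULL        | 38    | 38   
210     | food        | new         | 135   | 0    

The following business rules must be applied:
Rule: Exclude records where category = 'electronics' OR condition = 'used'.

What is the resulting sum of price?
807

Step 1: Find records where category = 'electronics' OR condition = 'used'
Step 2: 4 records match, summing to 341
Step 3: Original sum: 1148
Step 4: Remaining sum = 1148 - 341 = 807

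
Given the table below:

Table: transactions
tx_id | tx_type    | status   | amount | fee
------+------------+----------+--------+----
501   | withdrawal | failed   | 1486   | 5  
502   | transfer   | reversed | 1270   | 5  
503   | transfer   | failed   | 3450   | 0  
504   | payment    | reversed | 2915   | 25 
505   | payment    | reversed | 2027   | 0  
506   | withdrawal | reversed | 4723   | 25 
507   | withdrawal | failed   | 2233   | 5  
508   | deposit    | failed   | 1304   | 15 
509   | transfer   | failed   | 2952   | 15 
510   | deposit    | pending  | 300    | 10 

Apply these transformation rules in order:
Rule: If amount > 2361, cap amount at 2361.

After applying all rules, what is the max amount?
2361

Step 1: Original maximum amount = 4723
Step 2: Apply cap at 2361
Step 3: 4 records had amount > 2361 and were capped
Step 4: Maximum after transformation = 2361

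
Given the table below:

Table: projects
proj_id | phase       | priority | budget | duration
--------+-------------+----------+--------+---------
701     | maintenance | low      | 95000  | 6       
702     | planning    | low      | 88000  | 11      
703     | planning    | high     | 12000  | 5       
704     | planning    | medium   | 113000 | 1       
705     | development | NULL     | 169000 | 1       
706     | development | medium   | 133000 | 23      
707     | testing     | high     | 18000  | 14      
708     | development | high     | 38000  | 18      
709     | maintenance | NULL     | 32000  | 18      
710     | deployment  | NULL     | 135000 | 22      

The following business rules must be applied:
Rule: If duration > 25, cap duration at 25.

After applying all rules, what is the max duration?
23

Step 1: Original maximum duration = 23
Step 2: Check cap of 25 against maximum
Step 3: No records exceed the cap (max 23 <= cap 25), so no capping applies
Step 4: Maximum after transformation = 23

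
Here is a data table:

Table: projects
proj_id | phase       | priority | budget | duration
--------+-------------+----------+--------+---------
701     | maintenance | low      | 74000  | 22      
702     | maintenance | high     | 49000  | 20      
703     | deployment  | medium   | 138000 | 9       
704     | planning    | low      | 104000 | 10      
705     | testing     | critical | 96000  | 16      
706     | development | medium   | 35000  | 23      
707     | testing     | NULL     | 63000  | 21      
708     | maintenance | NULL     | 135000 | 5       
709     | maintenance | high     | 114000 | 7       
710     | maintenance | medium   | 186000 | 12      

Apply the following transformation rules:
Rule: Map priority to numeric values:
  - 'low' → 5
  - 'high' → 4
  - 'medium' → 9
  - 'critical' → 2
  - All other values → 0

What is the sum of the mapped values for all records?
47

Step 1: Apply mapping to each record
Step 2: Count by status:
  'low': 2 records × 5 = 10
  'high': 2 records × 4 = 8
  'medium': 3 records × 9 = 27
  'critical': 1 records × 2 = 2
Step 3: Sum all mapped values = 47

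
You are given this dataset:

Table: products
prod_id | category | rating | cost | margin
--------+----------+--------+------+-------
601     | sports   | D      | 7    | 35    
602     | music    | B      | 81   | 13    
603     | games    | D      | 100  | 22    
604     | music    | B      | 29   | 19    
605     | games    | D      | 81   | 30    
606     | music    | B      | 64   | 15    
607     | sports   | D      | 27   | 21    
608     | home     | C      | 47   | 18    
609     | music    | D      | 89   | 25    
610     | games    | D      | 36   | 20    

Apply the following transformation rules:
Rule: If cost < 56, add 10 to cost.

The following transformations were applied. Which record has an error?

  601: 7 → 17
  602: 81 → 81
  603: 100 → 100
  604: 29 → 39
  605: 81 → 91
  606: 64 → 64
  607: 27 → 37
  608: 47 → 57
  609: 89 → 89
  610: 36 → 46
Record 605 has an error. The correct transformed value should be 81, not 91.

Step 1: Check each record against the rule
Step 2: Record 605 has cost = 81
Step 3: Since 81 >= 56, the bonus should not have been applied
Step 4: Correct value = 81, but claimed value = 91
Conclusion: Record 605 has the error.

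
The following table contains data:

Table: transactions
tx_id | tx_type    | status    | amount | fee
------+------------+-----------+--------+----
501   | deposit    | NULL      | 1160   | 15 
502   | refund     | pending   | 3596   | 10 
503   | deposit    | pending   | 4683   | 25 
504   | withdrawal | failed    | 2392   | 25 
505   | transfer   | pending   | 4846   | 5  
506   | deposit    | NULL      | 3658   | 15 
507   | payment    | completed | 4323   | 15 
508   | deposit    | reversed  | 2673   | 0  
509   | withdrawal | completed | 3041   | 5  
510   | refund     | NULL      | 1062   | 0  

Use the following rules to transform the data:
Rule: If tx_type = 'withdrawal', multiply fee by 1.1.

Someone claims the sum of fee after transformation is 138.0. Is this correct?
No, the correct result is 118.0.

Step 1: Calculate the correct sum after transformation
Step 2: Apply multiplier 1.1 to records where tx_type = 'withdrawal'
Step 3: Correct result = 118.0
Step 4: Claimed result = 138.0
Step 5: 118.0 ≠ 138.0
Conclusion: The claimed result is incorrect. The correct answer is 118.0.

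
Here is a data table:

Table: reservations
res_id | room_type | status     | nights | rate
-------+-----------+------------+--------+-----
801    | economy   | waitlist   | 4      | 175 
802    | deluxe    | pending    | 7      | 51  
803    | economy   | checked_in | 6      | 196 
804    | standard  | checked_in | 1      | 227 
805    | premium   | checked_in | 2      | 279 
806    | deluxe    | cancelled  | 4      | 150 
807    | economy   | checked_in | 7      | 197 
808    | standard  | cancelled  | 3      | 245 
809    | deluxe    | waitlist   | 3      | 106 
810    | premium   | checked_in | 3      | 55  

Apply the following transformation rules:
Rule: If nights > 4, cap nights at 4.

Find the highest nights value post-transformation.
4

Step 1: Original maximum nights = 7
Step 2: Apply cap at 4
Step 3: 3 records had nights > 4 and were capped
Step 4: Maximum after transformation = 4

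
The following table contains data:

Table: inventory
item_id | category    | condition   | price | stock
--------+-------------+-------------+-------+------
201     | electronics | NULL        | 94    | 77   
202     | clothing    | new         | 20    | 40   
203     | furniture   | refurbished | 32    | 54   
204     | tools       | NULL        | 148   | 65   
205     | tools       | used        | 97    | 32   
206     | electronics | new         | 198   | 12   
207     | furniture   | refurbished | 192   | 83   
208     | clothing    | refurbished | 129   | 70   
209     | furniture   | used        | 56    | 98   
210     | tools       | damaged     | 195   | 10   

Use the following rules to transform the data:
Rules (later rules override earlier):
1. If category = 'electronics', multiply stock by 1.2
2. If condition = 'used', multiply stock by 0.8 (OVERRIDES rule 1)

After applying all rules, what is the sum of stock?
532.8

Step 1: Rule 2 takes priority for records with condition = 'used'
  - 2 records: 130 × 0.8 = 104.0
Step 2: Rule 1 applies to remaining records with category = 'electronics'
  - 2 records: 89 × 1.2 = 106.8
Step 3: Other records unchanged: 322
Step 4: Final sum = 104.0 + 106.8 + 322 = 532.8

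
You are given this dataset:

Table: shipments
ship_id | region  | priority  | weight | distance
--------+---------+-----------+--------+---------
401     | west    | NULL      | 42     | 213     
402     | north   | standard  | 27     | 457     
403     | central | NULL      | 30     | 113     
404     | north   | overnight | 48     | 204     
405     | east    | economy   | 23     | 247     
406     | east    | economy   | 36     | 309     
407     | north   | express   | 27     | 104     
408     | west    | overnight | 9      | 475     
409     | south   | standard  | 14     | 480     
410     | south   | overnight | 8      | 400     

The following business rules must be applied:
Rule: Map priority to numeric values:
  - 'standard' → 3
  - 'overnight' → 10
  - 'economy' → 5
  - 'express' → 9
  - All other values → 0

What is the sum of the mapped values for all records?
55

Step 1: Apply mapping to each record
Step 2: Count by status:
  'standard': 2 records × 3 = 6
  'overnight': 3 records × 10 = 30
  'economy': 2 records × 5 = 10
  'express': 1 records × 9 = 9
Step 3: Sum all mapped values = 55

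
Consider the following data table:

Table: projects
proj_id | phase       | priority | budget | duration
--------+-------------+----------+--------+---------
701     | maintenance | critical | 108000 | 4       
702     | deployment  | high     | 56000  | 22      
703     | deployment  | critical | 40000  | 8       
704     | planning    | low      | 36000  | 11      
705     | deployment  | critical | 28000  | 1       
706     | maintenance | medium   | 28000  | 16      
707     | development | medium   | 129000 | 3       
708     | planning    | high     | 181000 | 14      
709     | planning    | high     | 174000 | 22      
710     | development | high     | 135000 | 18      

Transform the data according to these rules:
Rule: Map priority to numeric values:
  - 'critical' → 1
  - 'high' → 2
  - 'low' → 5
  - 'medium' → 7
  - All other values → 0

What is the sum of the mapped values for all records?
30

Step 1: Apply mapping to each record
Step 2: Count by status:
  'critical': 3 records × 1 = 3
  'high': 4 records × 2 = 8
  'low': 1 records × 5 = 5
  'medium': 2 records × 7 = 14
Step 3: Sum all mapped values = 30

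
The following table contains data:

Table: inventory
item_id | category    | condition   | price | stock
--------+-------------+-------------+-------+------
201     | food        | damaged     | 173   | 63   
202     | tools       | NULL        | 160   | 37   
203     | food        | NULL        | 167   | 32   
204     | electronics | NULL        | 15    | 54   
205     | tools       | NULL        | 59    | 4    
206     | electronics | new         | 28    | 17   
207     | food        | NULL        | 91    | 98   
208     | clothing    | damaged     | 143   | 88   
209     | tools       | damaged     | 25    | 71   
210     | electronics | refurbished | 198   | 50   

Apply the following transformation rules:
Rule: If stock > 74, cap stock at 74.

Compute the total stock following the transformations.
476

Step 1: 2 records have stock > 74
Step 2: These records originally summed to 186
Step 3: After capping: 2 × 74 = 148
Step 4: Unaffected records sum: 328
Step 5: Final sum = 148 + 328 = 476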